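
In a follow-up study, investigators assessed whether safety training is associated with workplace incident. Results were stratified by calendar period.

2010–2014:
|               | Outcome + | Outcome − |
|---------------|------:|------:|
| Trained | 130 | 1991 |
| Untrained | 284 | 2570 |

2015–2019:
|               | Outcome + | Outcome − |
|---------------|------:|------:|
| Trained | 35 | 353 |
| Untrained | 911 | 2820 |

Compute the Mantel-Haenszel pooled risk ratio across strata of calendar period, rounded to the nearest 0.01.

0.51

RR_MH = Σ(aᵢ·n₀ᵢ/nᵢ) / Σ(cᵢ·n₁ᵢ/nᵢ), with n₁ᵢ = aᵢ+bᵢ (exposed), n₀ᵢ = cᵢ+dᵢ (unexposed), nᵢ = n₁ᵢ+n₀ᵢ.
Stratum 1 (2010–2014): n₁ = 2121, n₀ = 2854, n = 4975; a·n₀/n = 130·2854/4975 = 74.5769; c·n₁/n = 284·2121/4975 = 121.0782
Stratum 2 (2015–2019): n₁ = 388, n₀ = 3731, n = 4119; a·n₀/n = 35·3731/4119 = 31.7031; c·n₁/n = 911·388/4119 = 85.8140
RR_MH = (74.5769 + 31.7031) / (121.0782 + 85.8140) = 106.2800 / 206.8922 = 0.51370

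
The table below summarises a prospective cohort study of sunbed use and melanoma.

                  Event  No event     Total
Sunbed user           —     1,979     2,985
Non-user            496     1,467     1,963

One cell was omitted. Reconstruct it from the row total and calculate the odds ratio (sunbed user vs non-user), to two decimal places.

1.50

The missing cell is in the exposed row: 2985 − 1979 = 1006.
So a = 1006, b = 1979, c = 496, d = 1467.
OR = (a·d)/(b·c) = (1006 × 1467) / (1979 × 496) = 1475802 / 981584 = 1.50349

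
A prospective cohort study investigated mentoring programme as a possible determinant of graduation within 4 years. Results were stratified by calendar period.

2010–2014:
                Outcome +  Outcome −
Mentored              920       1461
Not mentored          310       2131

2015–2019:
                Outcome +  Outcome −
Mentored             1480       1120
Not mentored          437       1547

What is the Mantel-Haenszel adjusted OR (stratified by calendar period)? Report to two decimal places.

4.51

OR_MH = Σ(aᵢdᵢ/nᵢ) / Σ(bᵢcᵢ/nᵢ), where nᵢ is the stratum total.
Stratum 1 (2010–2014): n = 4822; a·d/n = 920·2131/4822 = 406.5782; b·c/n = 1461·310/4822 = 93.9258
Stratum 2 (2015–2019): n = 4584; a·d/n = 1480·1547/4584 = 499.4677; b·c/n = 1120·437/4584 = 106.7714
OR_MH = (406.5782 + 499.4677) / (93.9258 + 106.7714) = 906.0459 / 200.6971 = 4.51449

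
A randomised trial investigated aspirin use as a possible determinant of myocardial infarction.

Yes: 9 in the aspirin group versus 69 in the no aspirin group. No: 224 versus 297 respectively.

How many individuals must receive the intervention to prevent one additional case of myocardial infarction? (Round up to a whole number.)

Risk in treated group = 9/233 = 0.03863; risk in control = 69/366 = 0.18852.
Absolute risk reduction = 0.18852 − 0.03863 = 0.14990
NNT = 1 / ARR = 1 / 0.14990 = 6.671 → round up → 7

7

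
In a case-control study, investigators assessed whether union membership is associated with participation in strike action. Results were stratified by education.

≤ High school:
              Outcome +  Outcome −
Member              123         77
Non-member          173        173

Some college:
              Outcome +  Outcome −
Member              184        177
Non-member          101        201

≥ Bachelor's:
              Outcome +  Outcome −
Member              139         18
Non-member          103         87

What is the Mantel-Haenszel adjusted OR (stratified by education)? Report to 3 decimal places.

OR_MH = Σ(aᵢdᵢ/nᵢ) / Σ(bᵢcᵢ/nᵢ), where nᵢ is the stratum total.
Stratum 1 (≤ High school): n = 546; a·d/n = 123·173/546 = 38.9725; b·c/n = 77·173/546 = 24.3974
Stratum 2 (Some college): n = 663; a·d/n = 184·201/663 = 55.7828; b·c/n = 177·101/663 = 26.9638
Stratum 3 (≥ Bachelor's): n = 347; a·d/n = 139·87/347 = 34.8501; b·c/n = 18·103/347 = 5.3429
OR_MH = (38.9725 + 55.7828 + 34.8501) / (24.3974 + 26.9638 + 5.3429) = 129.6055 / 56.7042 = 2.28564

2.286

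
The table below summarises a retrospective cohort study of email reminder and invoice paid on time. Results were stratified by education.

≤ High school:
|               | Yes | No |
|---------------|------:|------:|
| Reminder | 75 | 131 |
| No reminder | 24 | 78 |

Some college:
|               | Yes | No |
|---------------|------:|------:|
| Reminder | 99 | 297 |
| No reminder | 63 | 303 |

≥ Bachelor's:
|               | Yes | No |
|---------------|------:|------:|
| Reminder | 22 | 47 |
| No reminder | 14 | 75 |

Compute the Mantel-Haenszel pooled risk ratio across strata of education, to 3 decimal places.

RR_MH = Σ(aᵢ·n₀ᵢ/nᵢ) / Σ(cᵢ·n₁ᵢ/nᵢ), with n₁ᵢ = aᵢ+bᵢ (exposed), n₀ᵢ = cᵢ+dᵢ (unexposed), nᵢ = n₁ᵢ+n₀ᵢ.
Stratum 1 (≤ High school): n₁ = 206, n₀ = 102, n = 308; a·n₀/n = 75·102/308 = 24.8377; c·n₁/n = 24·206/308 = 16.0519
Stratum 2 (Some college): n₁ = 396, n₀ = 366, n = 762; a·n₀/n = 99·366/762 = 47.5512; c·n₁/n = 63·396/762 = 32.7402
Stratum 3 (≥ Bachelor's): n₁ = 69, n₀ = 89, n = 158; a·n₀/n = 22·89/158 = 12.3924; c·n₁/n = 14·69/158 = 6.1139
RR_MH = (24.8377 + 47.5512 + 12.3924) / (16.0519 + 32.7402 + 6.1139) = 84.7812 / 54.9060 = 1.54412

1.544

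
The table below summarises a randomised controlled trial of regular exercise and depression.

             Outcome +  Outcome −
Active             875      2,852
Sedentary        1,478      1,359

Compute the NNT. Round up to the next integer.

Risk in treated group = 875/3727 = 0.23477; risk in control = 1478/2837 = 0.52097.
Absolute risk reduction = 0.52097 − 0.23477 = 0.28620
NNT = 1 / ARR = 1 / 0.28620 = 3.494 → round up → 4

4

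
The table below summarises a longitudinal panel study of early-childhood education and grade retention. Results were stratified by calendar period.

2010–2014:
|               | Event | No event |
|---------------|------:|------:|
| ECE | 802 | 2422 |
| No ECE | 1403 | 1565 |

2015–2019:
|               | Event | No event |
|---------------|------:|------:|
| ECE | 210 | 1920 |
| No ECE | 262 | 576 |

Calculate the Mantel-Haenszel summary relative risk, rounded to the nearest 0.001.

0.483

RR_MH = Σ(aᵢ·n₀ᵢ/nᵢ) / Σ(cᵢ·n₁ᵢ/nᵢ), with n₁ᵢ = aᵢ+bᵢ (exposed), n₀ᵢ = cᵢ+dᵢ (unexposed), nᵢ = n₁ᵢ+n₀ᵢ.
Stratum 1 (2010–2014): n₁ = 3224, n₀ = 2968, n = 6192; a·n₀/n = 802·2968/6192 = 384.4212; c·n₁/n = 1403·3224/6192 = 730.5026
Stratum 2 (2015–2019): n₁ = 2130, n₀ = 838, n = 2968; a·n₀/n = 210·838/2968 = 59.2925; c·n₁/n = 262·2130/2968 = 188.0256
RR_MH = (384.4212 + 59.2925) / (730.5026 + 188.0256) = 443.7136 / 918.5282 = 0.48307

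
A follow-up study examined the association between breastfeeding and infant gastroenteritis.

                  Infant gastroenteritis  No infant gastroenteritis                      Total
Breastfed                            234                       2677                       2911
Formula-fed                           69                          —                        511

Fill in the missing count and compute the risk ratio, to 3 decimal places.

The missing cell is in the unexposed row: 511 − 69 = 442.
So a = 234, b = 2677, c = 69, d = 442.
RR = [a/(a+b)] / [c/(c+d)] = (234/2911) / (69/511) = 0.08038/0.13503 = 0.59531

0.595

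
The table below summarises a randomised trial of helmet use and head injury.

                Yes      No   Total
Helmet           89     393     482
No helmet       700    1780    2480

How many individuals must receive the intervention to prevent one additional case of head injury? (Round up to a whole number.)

11

Risk in treated group = 89/482 = 0.18465; risk in control = 700/2480 = 0.28226.
Absolute risk reduction = 0.28226 − 0.18465 = 0.09761
NNT = 1 / ARR = 1 / 0.09761 = 10.245 → round up → 11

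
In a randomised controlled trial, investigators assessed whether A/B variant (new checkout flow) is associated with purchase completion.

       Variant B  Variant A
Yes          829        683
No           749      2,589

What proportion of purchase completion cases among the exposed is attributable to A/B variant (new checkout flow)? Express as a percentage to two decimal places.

60.27

Reading the table with exposure as columns: a = 829 (Variant B, case), b = 749 (Variant B, non-case), c = 683 (Variant A, case), d = 2589.
Risk in exposed = 829/1578 = 0.52535; risk in unexposed = 683/3272 = 0.20874.
RR = 0.52535/0.20874 = 2.51675
AR% = (RR − 1)/RR × 100 = (2.51675 − 1)/2.51675 × 100 = 60.2662%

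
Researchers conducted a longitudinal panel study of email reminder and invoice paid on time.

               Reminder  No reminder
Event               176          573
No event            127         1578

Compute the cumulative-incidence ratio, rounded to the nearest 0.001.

Reading the table with exposure as columns: a = 176 (Reminder, case), b = 127 (Reminder, non-case), c = 573 (No reminder, case), d = 1578.
Risk in exposed = 176/303 = 0.58086; risk in unexposed = 573/2151 = 0.26639.
RR = 0.58086 / 0.26639 = 2.18050
The risk among the exposed is 2.18 times that among the unexposed.

2.180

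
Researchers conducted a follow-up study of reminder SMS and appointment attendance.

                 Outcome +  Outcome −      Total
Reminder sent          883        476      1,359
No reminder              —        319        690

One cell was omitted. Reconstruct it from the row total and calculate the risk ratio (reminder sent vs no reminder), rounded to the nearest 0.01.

The missing cell is in the unexposed row: 690 − 319 = 371.
So a = 883, b = 476, c = 371, d = 319.
RR = [a/(a+b)] / [c/(c+d)] = (883/1359) / (371/690) = 0.64974/0.53768 = 1.20842

1.21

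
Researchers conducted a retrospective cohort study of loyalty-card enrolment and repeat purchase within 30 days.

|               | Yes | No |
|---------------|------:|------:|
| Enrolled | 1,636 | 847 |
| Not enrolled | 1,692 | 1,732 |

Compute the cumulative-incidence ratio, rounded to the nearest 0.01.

Cells: a = 1636, b = 847, c = 1692, d = 1732.
Risk in exposed = 1636/2483 = 0.65888; risk in unexposed = 1692/3424 = 0.49416.
RR = 0.65888 / 0.49416 = 1.33334
The risk among the exposed is 1.33 times that among the unexposed.

1.33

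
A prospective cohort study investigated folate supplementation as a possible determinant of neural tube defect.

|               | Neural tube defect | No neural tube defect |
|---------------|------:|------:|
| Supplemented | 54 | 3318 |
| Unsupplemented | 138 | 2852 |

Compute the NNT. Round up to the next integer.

Risk in treated group = 54/3372 = 0.01601; risk in control = 138/2990 = 0.04615.
Absolute risk reduction = 0.04615 − 0.01601 = 0.03014
NNT = 1 / ARR = 1 / 0.03014 = 33.179 → round up → 34

34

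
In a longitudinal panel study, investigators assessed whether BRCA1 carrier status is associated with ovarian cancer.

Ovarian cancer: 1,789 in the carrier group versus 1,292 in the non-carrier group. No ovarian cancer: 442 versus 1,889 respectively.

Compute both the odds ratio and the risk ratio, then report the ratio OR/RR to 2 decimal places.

3.00

From the description: a = 1789, b = 442, c = 1292, d = 1889.
OR = (1789·1889)/(442·1292) = 3379421/571064 = 5.91776
Risk in exposed = 1789/2231 = 0.80188; risk in unexposed = 1292/3181 = 0.40616; RR = 1.97429
OR/RR = 5.91776 / 1.97429 = 2.99741
The outcome is not rare, so the OR lies further from 1 than the RR.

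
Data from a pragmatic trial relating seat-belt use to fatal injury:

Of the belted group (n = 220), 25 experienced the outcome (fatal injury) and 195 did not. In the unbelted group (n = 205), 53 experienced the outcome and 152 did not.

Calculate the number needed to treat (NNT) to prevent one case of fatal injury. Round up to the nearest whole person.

Risk in treated group = 25/220 = 0.11364; risk in control = 53/205 = 0.25854.
Absolute risk reduction = 0.25854 − 0.11364 = 0.14490
NNT = 1 / ARR = 1 / 0.14490 = 6.901 → round up → 7

7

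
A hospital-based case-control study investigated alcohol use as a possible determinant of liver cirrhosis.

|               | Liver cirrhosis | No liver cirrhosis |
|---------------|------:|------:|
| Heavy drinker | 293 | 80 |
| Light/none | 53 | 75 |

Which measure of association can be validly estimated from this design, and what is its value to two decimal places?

5.18

Cells: a = 293, b = 80, c = 53, d = 75.
This is a hospital-based case-control study: participants were sampled on outcome status, so risks in the source population cannot be estimated directly — relative risk is not valid here. The odds ratio is the appropriate measure.
OR = (a·d)/(b·c) = (293 × 75) / (80 × 53) = 21975 / 4240 = 5.18278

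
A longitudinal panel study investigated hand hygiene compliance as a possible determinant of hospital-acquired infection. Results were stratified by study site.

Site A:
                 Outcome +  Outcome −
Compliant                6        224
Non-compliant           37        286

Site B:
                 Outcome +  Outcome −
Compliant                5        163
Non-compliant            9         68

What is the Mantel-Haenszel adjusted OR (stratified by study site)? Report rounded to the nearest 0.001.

OR_MH = Σ(aᵢdᵢ/nᵢ) / Σ(bᵢcᵢ/nᵢ), where nᵢ is the stratum total.
Stratum 1 (Site A): n = 553; a·d/n = 6·286/553 = 3.1031; b·c/n = 224·37/553 = 14.9873
Stratum 2 (Site B): n = 245; a·d/n = 5·68/245 = 1.3878; b·c/n = 163·9/245 = 5.9878
OR_MH = (3.1031 + 1.3878) / (14.9873 + 5.9878) = 4.4908 / 20.9751 = 0.21410

0.214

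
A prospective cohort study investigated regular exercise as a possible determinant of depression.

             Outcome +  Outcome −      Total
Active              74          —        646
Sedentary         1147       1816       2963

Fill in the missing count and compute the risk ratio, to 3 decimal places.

0.296

The missing cell is in the exposed row: 646 − 74 = 572.
So a = 74, b = 572, c = 1147, d = 1816.
RR = [a/(a+b)] / [c/(c+d)] = (74/646) / (1147/2963) = 0.11455/0.38711 = 0.29592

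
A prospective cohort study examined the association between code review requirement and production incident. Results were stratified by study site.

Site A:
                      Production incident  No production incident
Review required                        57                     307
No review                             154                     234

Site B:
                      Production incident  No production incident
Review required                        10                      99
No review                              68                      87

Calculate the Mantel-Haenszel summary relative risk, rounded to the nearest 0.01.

RR_MH = Σ(aᵢ·n₀ᵢ/nᵢ) / Σ(cᵢ·n₁ᵢ/nᵢ), with n₁ᵢ = aᵢ+bᵢ (exposed), n₀ᵢ = cᵢ+dᵢ (unexposed), nᵢ = n₁ᵢ+n₀ᵢ.
Stratum 1 (Site A): n₁ = 364, n₀ = 388, n = 752; a·n₀/n = 57·388/752 = 29.4096; c·n₁/n = 154·364/752 = 74.5426
Stratum 2 (Site B): n₁ = 109, n₀ = 155, n = 264; a·n₀/n = 10·155/264 = 5.8712; c·n₁/n = 68·109/264 = 28.0758
RR_MH = (29.4096 + 5.8712) / (74.5426 + 28.0758) = 35.2808 / 102.6183 = 0.34381

0.34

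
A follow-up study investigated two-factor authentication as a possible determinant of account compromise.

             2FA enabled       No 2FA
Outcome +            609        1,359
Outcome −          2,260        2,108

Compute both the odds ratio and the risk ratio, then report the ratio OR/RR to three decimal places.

0.772

Reading the table with exposure as columns: a = 609 (2FA enabled, case), b = 2260 (2FA enabled, non-case), c = 1359 (No 2FA, case), d = 2108.
OR = (609·2108)/(2260·1359) = 1283772/3071340 = 0.41798
Risk in exposed = 609/2869 = 0.21227; risk in unexposed = 1359/3467 = 0.39198; RR = 0.54153
OR/RR = 0.41798 / 0.54153 = 0.77186
The outcome is not rare, so the OR lies further from 1 than the RR.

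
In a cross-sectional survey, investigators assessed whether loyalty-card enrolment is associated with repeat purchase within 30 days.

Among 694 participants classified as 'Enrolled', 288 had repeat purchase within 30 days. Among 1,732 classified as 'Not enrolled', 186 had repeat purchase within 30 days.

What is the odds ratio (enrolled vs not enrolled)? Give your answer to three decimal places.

5.896

From the description: a = 288, b = 406, c = 186, d = 1546.
OR = (a·d)/(b·c) = (288 × 1546) / (406 × 186) = 445248 / 75516 = 5.89608
The odds of repeat purchase within 30 days are about 5.90 times as high in the enrolled group.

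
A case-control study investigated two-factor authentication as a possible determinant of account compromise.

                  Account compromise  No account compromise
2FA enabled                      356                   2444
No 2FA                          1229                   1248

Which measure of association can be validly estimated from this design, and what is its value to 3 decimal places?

0.148

Cells: a = 356, b = 2444, c = 1229, d = 1248.
This is a case-control study: participants were sampled on outcome status, so risks in the source population cannot be estimated directly — relative risk is not valid here. The odds ratio is the appropriate measure.
OR = (a·d)/(b·c) = (356 × 1248) / (2444 × 1229) = 444288 / 3003676 = 0.14791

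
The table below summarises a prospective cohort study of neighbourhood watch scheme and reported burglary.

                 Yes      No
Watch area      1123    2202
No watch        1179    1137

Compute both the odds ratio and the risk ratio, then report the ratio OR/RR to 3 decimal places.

Cells: a = 1123, b = 2202, c = 1179, d = 1137.
OR = (1123·1137)/(2202·1179) = 1276851/2596158 = 0.49182
Risk in exposed = 1123/3325 = 0.33774; risk in unexposed = 1179/2316 = 0.50907; RR = 0.66346
OR/RR = 0.49182 / 0.66346 = 0.74130
The outcome is not rare, so the OR lies further from 1 than the RR.

0.741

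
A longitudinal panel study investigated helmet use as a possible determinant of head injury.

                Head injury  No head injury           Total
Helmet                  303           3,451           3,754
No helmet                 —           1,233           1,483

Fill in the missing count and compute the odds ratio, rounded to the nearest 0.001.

0.433

The missing cell is in the unexposed row: 1483 − 1233 = 250.
So a = 303, b = 3451, c = 250, d = 1233.
OR = (a·d)/(b·c) = (303 × 1233) / (3451 × 250) = 373599 / 862750 = 0.43303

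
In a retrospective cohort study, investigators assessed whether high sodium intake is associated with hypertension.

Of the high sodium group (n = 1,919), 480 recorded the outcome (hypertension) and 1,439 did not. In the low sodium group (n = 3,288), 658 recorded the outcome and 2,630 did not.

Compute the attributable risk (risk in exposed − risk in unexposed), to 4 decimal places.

From the description: a = 480, b = 1439, c = 658, d = 2630.
Risk in exposed = 480/1919 = 0.250130; risk in unexposed = 658/3288 = 0.200122.
Risk difference = 0.250130 − 0.200122 = 0.050009

0.0500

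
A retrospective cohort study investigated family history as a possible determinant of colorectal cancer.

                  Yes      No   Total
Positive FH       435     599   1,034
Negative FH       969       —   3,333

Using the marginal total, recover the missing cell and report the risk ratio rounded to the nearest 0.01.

1.45

The missing cell is in the unexposed row: 3333 − 969 = 2364.
So a = 435, b = 599, c = 969, d = 2364.
RR = [a/(a+b)] / [c/(c+d)] = (435/1034) / (969/3333) = 0.42070/0.29073 = 1.44704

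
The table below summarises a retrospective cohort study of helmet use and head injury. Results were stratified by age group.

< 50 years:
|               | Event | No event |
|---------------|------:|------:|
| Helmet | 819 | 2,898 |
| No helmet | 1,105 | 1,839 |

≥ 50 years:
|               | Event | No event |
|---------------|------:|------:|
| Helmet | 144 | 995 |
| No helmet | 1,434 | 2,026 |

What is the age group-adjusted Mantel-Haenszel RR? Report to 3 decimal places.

0.484

RR_MH = Σ(aᵢ·n₀ᵢ/nᵢ) / Σ(cᵢ·n₁ᵢ/nᵢ), with n₁ᵢ = aᵢ+bᵢ (exposed), n₀ᵢ = cᵢ+dᵢ (unexposed), nᵢ = n₁ᵢ+n₀ᵢ.
Stratum 1 (< 50 years): n₁ = 3717, n₀ = 2944, n = 6661; a·n₀/n = 819·2944/6661 = 361.9781; c·n₁/n = 1105·3717/6661 = 616.6169
Stratum 2 (≥ 50 years): n₁ = 1139, n₀ = 3460, n = 4599; a·n₀/n = 144·3460/4599 = 108.3366; c·n₁/n = 1434·1139/4599 = 355.1481
RR_MH = (361.9781 + 108.3366) / (616.6169 + 355.1481) = 470.3147 / 971.7650 = 0.48398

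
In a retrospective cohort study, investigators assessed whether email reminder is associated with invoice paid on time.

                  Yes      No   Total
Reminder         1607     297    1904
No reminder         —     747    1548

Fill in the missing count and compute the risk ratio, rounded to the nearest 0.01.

1.63

The missing cell is in the unexposed row: 1548 − 747 = 801.
So a = 1607, b = 297, c = 801, d = 747.
RR = [a/(a+b)] / [c/(c+d)] = (1607/1904) / (801/1548) = 0.84401/0.51744 = 1.63113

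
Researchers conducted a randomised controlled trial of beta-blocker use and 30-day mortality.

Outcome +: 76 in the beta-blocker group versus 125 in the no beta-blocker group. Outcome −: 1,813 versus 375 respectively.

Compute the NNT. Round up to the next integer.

5

Risk in treated group = 76/1889 = 0.04023; risk in control = 125/500 = 0.25000.
Absolute risk reduction = 0.25000 − 0.04023 = 0.20977
NNT = 1 / ARR = 1 / 0.20977 = 4.767 → round up → 5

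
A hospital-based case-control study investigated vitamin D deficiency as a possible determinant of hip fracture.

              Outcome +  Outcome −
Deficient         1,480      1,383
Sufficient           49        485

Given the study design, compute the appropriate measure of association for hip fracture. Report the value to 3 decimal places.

10.592

Cells: a = 1480, b = 1383, c = 49, d = 485.
This is a hospital-based case-control study: participants were sampled on outcome status, so risks in the source population cannot be estimated directly — relative risk is not valid here. The odds ratio is the appropriate measure.
OR = (a·d)/(b·c) = (1480 × 485) / (1383 × 49) = 717800 / 67767 = 10.59218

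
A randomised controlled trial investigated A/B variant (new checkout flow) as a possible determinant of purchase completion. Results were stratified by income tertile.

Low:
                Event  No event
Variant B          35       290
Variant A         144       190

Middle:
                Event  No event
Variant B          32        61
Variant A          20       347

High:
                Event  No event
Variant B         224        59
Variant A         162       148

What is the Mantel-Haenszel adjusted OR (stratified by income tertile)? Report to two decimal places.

1.10

OR_MH = Σ(aᵢdᵢ/nᵢ) / Σ(bᵢcᵢ/nᵢ), where nᵢ is the stratum total.
Stratum 1 (Low): n = 659; a·d/n = 35·190/659 = 10.0910; b·c/n = 290·144/659 = 63.3687
Stratum 2 (Middle): n = 460; a·d/n = 32·347/460 = 24.1391; b·c/n = 61·20/460 = 2.6522
Stratum 3 (High): n = 593; a·d/n = 224·148/593 = 55.9056; b·c/n = 59·162/593 = 16.1180
OR_MH = (10.0910 + 24.1391 + 55.9056) / (63.3687 + 2.6522 + 16.1180) = 90.1357 / 82.1390 = 1.09736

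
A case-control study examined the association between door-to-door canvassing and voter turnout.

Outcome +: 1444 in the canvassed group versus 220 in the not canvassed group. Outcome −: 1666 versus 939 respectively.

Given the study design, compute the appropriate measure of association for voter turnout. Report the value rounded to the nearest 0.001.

3.699

From the description: a = 1444, b = 1666, c = 220, d = 939.
This is a case-control study: participants were sampled on outcome status, so risks in the source population cannot be estimated directly — relative risk is not valid here. The odds ratio is the appropriate measure.
OR = (a·d)/(b·c) = (1444 × 939) / (1666 × 220) = 1355916 / 366520 = 3.69943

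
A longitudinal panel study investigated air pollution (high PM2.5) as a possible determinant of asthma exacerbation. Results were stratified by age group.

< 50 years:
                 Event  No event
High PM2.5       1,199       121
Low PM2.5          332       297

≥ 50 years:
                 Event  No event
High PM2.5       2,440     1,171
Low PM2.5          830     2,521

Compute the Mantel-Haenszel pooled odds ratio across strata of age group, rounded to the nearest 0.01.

OR_MH = Σ(aᵢdᵢ/nᵢ) / Σ(bᵢcᵢ/nᵢ), where nᵢ is the stratum total.
Stratum 1 (< 50 years): n = 1949; a·d/n = 1199·297/1949 = 182.7106; b·c/n = 121·332/1949 = 20.6116
Stratum 2 (≥ 50 years): n = 6962; a·d/n = 2440·2521/6962 = 883.5450; b·c/n = 1171·830/6962 = 139.6050
OR_MH = (182.7106 + 883.5450) / (20.6116 + 139.6050) = 1066.2556 / 160.2166 = 6.65509

6.66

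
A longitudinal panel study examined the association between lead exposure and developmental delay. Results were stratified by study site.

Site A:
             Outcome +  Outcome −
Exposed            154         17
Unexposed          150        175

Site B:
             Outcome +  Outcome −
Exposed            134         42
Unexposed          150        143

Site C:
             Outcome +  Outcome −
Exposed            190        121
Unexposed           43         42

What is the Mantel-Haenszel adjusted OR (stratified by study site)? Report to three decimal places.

OR_MH = Σ(aᵢdᵢ/nᵢ) / Σ(bᵢcᵢ/nᵢ), where nᵢ is the stratum total.
Stratum 1 (Site A): n = 496; a·d/n = 154·175/496 = 54.3347; b·c/n = 17·150/496 = 5.1411
Stratum 2 (Site B): n = 469; a·d/n = 134·143/469 = 40.8571; b·c/n = 42·150/469 = 13.4328
Stratum 3 (Site C): n = 396; a·d/n = 190·42/396 = 20.1515; b·c/n = 121·43/396 = 13.1389
OR_MH = (54.3347 + 40.8571 + 20.1515) / (5.1411 + 13.4328 + 13.1389) = 115.3433 / 31.7129 = 3.63712

3.637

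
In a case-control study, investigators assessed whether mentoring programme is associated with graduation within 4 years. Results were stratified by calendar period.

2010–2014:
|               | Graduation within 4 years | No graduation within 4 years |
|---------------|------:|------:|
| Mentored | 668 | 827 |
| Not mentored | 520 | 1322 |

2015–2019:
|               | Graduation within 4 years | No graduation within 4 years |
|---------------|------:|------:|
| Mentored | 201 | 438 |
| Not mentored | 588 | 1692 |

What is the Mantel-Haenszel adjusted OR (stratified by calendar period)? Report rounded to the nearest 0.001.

OR_MH = Σ(aᵢdᵢ/nᵢ) / Σ(bᵢcᵢ/nᵢ), where nᵢ is the stratum total.
Stratum 1 (2010–2014): n = 3337; a·d/n = 668·1322/3337 = 264.6377; b·c/n = 827·520/3337 = 128.8702
Stratum 2 (2015–2019): n = 2919; a·d/n = 201·1692/2919 = 116.5098; b·c/n = 438·588/2919 = 88.2302
OR_MH = (264.6377 + 116.5098) / (128.8702 + 88.2302) = 381.1475 / 217.1005 = 1.75563

1.756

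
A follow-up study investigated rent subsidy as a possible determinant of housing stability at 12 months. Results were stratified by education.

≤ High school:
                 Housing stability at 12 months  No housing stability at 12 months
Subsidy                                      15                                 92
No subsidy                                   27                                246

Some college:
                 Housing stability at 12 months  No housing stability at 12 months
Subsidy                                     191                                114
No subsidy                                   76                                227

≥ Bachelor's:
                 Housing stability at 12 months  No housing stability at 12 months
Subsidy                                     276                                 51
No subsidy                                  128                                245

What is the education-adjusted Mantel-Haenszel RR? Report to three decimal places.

2.398

RR_MH = Σ(aᵢ·n₀ᵢ/nᵢ) / Σ(cᵢ·n₁ᵢ/nᵢ), with n₁ᵢ = aᵢ+bᵢ (exposed), n₀ᵢ = cᵢ+dᵢ (unexposed), nᵢ = n₁ᵢ+n₀ᵢ.
Stratum 1 (≤ High school): n₁ = 107, n₀ = 273, n = 380; a·n₀/n = 15·273/380 = 10.7763; c·n₁/n = 27·107/380 = 7.6026
Stratum 2 (Some college): n₁ = 305, n₀ = 303, n = 608; a·n₀/n = 191·303/608 = 95.1859; c·n₁/n = 76·305/608 = 38.1250
Stratum 3 (≥ Bachelor's): n₁ = 327, n₀ = 373, n = 700; a·n₀/n = 276·373/700 = 147.0686; c·n₁/n = 128·327/700 = 59.7943
RR_MH = (10.7763 + 95.1859 + 147.0686) / (7.6026 + 38.1250 + 59.7943) = 253.0307 / 105.5219 = 2.39790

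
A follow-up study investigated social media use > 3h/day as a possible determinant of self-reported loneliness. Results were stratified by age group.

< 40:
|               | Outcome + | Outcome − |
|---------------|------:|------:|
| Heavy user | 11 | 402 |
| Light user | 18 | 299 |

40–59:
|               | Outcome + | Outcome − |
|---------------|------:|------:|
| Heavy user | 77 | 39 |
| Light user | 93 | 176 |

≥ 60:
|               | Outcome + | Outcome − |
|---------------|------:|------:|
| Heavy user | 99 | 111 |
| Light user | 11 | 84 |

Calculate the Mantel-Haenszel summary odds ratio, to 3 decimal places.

2.870

OR_MH = Σ(aᵢdᵢ/nᵢ) / Σ(bᵢcᵢ/nᵢ), where nᵢ is the stratum total.
Stratum 1 (< 40): n = 730; a·d/n = 11·299/730 = 4.5055; b·c/n = 402·18/730 = 9.9123
Stratum 2 (40–59): n = 385; a·d/n = 77·176/385 = 35.2000; b·c/n = 39·93/385 = 9.4208
Stratum 3 (≥ 60): n = 305; a·d/n = 99·84/305 = 27.2656; b·c/n = 111·11/305 = 4.0033
OR_MH = (4.5055 + 35.2000 + 27.2656) / (9.9123 + 9.4208 + 4.0033) = 66.9711 / 23.3364 = 2.86981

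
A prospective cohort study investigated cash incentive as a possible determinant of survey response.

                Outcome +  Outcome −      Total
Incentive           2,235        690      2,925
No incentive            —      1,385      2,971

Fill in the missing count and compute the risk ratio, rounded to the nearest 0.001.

1.431

The missing cell is in the unexposed row: 2971 − 1385 = 1586.
So a = 2235, b = 690, c = 1586, d = 1385.
RR = [a/(a+b)] / [c/(c+d)] = (2235/2925) / (1586/2971) = 0.76410/0.53383 = 1.43137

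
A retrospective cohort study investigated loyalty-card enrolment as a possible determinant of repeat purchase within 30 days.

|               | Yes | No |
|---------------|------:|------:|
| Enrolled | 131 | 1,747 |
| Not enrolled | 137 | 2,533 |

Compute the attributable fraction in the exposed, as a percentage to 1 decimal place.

26.4

Cells: a = 131, b = 1747, c = 137, d = 2533.
Risk in exposed = 131/1878 = 0.06976; risk in unexposed = 137/2670 = 0.05131.
RR = 0.06976/0.05131 = 1.35946
AR% = (RR − 1)/RR × 100 = (1.35946 − 1)/1.35946 × 100 = 26.4414%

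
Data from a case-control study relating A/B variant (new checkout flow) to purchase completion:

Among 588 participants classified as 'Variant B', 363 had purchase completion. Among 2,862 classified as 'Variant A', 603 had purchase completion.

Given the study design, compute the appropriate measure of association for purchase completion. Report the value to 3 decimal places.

From the description: a = 363, b = 225, c = 603, d = 2259.
This is a case-control study: participants were sampled on outcome status, so risks in the source population cannot be estimated directly — relative risk is not valid here. The odds ratio is the appropriate measure.
OR = (a·d)/(b·c) = (363 × 2259) / (225 × 603) = 820017 / 135675 = 6.04398

6.044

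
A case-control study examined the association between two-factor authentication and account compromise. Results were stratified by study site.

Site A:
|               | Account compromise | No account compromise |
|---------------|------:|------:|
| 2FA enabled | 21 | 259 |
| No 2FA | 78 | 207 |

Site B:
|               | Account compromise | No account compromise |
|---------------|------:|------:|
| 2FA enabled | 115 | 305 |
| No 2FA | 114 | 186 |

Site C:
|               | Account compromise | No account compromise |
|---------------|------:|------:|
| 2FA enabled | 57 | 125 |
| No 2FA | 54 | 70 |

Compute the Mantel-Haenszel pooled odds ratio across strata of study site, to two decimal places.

OR_MH = Σ(aᵢdᵢ/nᵢ) / Σ(bᵢcᵢ/nᵢ), where nᵢ is the stratum total.
Stratum 1 (Site A): n = 565; a·d/n = 21·207/565 = 7.6938; b·c/n = 259·78/565 = 35.7558
Stratum 2 (Site B): n = 720; a·d/n = 115·186/720 = 29.7083; b·c/n = 305·114/720 = 48.2917
Stratum 3 (Site C): n = 306; a·d/n = 57·70/306 = 13.0392; b·c/n = 125·54/306 = 22.0588
OR_MH = (7.6938 + 29.7083 + 13.0392) / (35.7558 + 48.2917 + 22.0588) = 50.4414 / 106.1062 = 0.47539

0.48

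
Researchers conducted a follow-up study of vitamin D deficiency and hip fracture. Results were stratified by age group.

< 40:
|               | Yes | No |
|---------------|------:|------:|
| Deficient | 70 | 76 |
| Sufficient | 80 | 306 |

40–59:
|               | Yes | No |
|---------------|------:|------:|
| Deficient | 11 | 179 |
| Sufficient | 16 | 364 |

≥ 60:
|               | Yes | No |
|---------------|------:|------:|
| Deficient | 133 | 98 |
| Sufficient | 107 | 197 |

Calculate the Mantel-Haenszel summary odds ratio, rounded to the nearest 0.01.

OR_MH = Σ(aᵢdᵢ/nᵢ) / Σ(bᵢcᵢ/nᵢ), where nᵢ is the stratum total.
Stratum 1 (< 40): n = 532; a·d/n = 70·306/532 = 40.2632; b·c/n = 76·80/532 = 11.4286
Stratum 2 (40–59): n = 570; a·d/n = 11·364/570 = 7.0246; b·c/n = 179·16/570 = 5.0246
Stratum 3 (≥ 60): n = 535; a·d/n = 133·197/535 = 48.9738; b·c/n = 98·107/535 = 19.6000
OR_MH = (40.2632 + 7.0246 + 48.9738) / (11.4286 + 5.0246 + 19.6000) = 96.2616 / 36.0531 = 2.66999

2.67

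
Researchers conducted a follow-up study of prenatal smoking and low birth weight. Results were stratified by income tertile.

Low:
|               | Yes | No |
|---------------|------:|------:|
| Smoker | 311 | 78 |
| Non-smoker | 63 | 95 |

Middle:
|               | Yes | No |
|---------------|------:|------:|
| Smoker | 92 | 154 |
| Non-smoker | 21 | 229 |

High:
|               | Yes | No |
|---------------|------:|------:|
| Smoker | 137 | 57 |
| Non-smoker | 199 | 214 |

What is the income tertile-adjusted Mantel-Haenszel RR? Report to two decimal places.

RR_MH = Σ(aᵢ·n₀ᵢ/nᵢ) / Σ(cᵢ·n₁ᵢ/nᵢ), with n₁ᵢ = aᵢ+bᵢ (exposed), n₀ᵢ = cᵢ+dᵢ (unexposed), nᵢ = n₁ᵢ+n₀ᵢ.
Stratum 1 (Low): n₁ = 389, n₀ = 158, n = 547; a·n₀/n = 311·158/547 = 89.8318; c·n₁/n = 63·389/547 = 44.8026
Stratum 2 (Middle): n₁ = 246, n₀ = 250, n = 496; a·n₀/n = 92·250/496 = 46.3710; c·n₁/n = 21·246/496 = 10.4153
Stratum 3 (High): n₁ = 194, n₀ = 413, n = 607; a·n₀/n = 137·413/607 = 93.2142; c·n₁/n = 199·194/607 = 63.6013
RR_MH = (89.8318 + 46.3710 + 93.2142) / (44.8026 + 10.4153 + 63.6013) = 229.4169 / 118.8192 = 1.93081

1.93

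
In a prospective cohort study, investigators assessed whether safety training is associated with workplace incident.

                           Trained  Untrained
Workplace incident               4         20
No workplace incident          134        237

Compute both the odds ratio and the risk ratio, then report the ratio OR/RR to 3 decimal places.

0.950

Reading the table with exposure as columns: a = 4 (Trained, case), b = 134 (Trained, non-case), c = 20 (Untrained, case), d = 237.
OR = (4·237)/(134·20) = 948/2680 = 0.35373
Risk in exposed = 4/138 = 0.02899; risk in unexposed = 20/257 = 0.07782; RR = 0.37246
OR/RR = 0.35373 / 0.37246 = 0.94971
The outcome is rare in both groups, so OR ≈ RR (ratio near 1).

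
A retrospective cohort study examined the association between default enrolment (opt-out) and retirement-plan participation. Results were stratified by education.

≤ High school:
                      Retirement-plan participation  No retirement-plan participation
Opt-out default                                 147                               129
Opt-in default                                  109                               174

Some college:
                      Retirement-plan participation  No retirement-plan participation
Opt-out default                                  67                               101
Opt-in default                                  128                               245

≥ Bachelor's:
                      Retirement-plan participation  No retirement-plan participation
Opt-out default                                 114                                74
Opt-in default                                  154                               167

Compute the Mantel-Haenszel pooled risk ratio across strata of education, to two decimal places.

RR_MH = Σ(aᵢ·n₀ᵢ/nᵢ) / Σ(cᵢ·n₁ᵢ/nᵢ), with n₁ᵢ = aᵢ+bᵢ (exposed), n₀ᵢ = cᵢ+dᵢ (unexposed), nᵢ = n₁ᵢ+n₀ᵢ.
Stratum 1 (≤ High school): n₁ = 276, n₀ = 283, n = 559; a·n₀/n = 147·283/559 = 74.4204; c·n₁/n = 109·276/559 = 53.8175
Stratum 2 (Some college): n₁ = 168, n₀ = 373, n = 541; a·n₀/n = 67·373/541 = 46.1941; c·n₁/n = 128·168/541 = 39.7486
Stratum 3 (≥ Bachelor's): n₁ = 188, n₀ = 321, n = 509; a·n₀/n = 114·321/509 = 71.8939; c·n₁/n = 154·188/509 = 56.8802
RR_MH = (74.4204 + 46.1941 + 71.8939) / (53.8175 + 39.7486 + 56.8802) = 192.5084 / 150.4463 = 1.27958

1.28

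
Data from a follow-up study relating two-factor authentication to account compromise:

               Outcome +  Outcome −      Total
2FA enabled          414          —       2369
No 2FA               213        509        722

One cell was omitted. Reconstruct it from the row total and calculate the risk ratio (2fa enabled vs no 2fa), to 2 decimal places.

The missing cell is in the exposed row: 2369 − 414 = 1955.
So a = 414, b = 1955, c = 213, d = 509.
RR = [a/(a+b)] / [c/(c+d)] = (414/2369) / (213/722) = 0.17476/0.29501 = 0.59237

0.59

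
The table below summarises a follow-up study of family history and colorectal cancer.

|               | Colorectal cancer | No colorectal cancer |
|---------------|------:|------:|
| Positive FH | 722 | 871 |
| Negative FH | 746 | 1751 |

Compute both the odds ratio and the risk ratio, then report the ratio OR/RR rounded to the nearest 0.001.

1.283

Cells: a = 722, b = 871, c = 746, d = 1751.
OR = (722·1751)/(871·746) = 1264222/649766 = 1.94566
Risk in exposed = 722/1593 = 0.45323; risk in unexposed = 746/2497 = 0.29876; RR = 1.51705
OR/RR = 1.94566 / 1.51705 = 1.28252
The outcome is not rare, so the OR lies further from 1 than the RR.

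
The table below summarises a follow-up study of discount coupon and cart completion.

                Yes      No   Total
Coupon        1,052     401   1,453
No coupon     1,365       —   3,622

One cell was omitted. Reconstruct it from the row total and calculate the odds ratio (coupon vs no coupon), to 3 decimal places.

4.338

The missing cell is in the unexposed row: 3622 − 1365 = 2257.
So a = 1052, b = 401, c = 1365, d = 2257.
OR = (a·d)/(b·c) = (1052 × 2257) / (401 × 1365) = 2374364 / 547365 = 4.33781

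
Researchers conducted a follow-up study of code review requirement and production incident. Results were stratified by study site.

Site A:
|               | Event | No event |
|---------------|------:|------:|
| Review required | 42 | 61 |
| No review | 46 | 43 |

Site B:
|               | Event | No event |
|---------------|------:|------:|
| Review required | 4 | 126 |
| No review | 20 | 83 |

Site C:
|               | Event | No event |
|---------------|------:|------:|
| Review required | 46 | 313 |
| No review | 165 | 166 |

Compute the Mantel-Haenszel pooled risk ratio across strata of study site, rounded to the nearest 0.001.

RR_MH = Σ(aᵢ·n₀ᵢ/nᵢ) / Σ(cᵢ·n₁ᵢ/nᵢ), with n₁ᵢ = aᵢ+bᵢ (exposed), n₀ᵢ = cᵢ+dᵢ (unexposed), nᵢ = n₁ᵢ+n₀ᵢ.
Stratum 1 (Site A): n₁ = 103, n₀ = 89, n = 192; a·n₀/n = 42·89/192 = 19.4688; c·n₁/n = 46·103/192 = 24.6771
Stratum 2 (Site B): n₁ = 130, n₀ = 103, n = 233; a·n₀/n = 4·103/233 = 1.7682; c·n₁/n = 20·130/233 = 11.1588
Stratum 3 (Site C): n₁ = 359, n₀ = 331, n = 690; a·n₀/n = 46·331/690 = 22.0667; c·n₁/n = 165·359/690 = 85.8478
RR_MH = (19.4688 + 1.7682 + 22.0667) / (24.6771 + 11.1588 + 85.8478) = 43.3037 / 121.6837 = 0.35587

0.356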